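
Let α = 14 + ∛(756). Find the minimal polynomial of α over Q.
m_α(x) = x^3 - 42x^2 + 588x - 3500

Set β = α - 14 = ∛(756), so β^3 = 756. Then (α - 14)^3 - 756 = 0, i.e. α is a root of g(x) = (x - 14)^3 - 756 = x^3 - 42x^2 + 588x - 3500. Since g(x) = h(x - 14) where h(x) = x^3 - 756, and h is irreducible over Q (because 756 is not a perfect cube, so h has no rational root, and a monic cubic with no rational root is irreducible), g is also irreducible (irreducibility is preserved under the substitution x → x - 14). Hence m_α(x) = x^3 - 42x^2 + 588x - 3500.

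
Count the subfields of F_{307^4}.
F_{307^4} has 3 subfields

The subfields of F_{p^n} are exactly the fields F_{p^d} for d | n (each is the fixed field of the unique index-d subgroup of Gal(F_{p^n}/F_p) ≅ Z/nZ). The divisors of n = 4 are {1, 2, 4}, giving 3 subfields: F_{307^1}, F_{307^2}, F_{307^4}.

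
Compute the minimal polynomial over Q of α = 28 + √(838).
m_α(x) = x^2 - 56x - 54

From α - 28 = √(838), squaring gives (α - 28)^2 = 838, i.e. α^2 - 56α + 784 = 838, so α^2 - 56α - 54 = 0. The discriminant of x^2 - 56x - 54 is (-56)^2 - 4·(-54) = 3136 + 216 = 3352, and 4·(838) is not a perfect square in Q since 838 is squarefree and ≠ 1. Hence x^2 - 56x - 54 is irreducible over Q and is the minimal polynomial of α.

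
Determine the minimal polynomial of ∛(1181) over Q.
m_α(x) = x^3 - 1181

α satisfies α^3 = 1181, so x^3 - 1181 annihilates α. By the rational root test, a rational root p/q (in lowest terms) of x^3 - 1181 would satisfy p^3 = 1181 q^3, forcing q = 1 and p^3 = 1181; but 1181 is not a perfect cube, contradiction. A monic cubic over Q with no rational root is irreducible (any nontrivial factorization would include a linear factor). Hence x^3 - 1181 is the minimal polynomial of α, and in particular [Q(α):Q] = 3.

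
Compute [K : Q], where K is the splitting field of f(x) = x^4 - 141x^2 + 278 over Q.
[K : Q] = 4

Solving the quadratic in x^2: x^2 = (141 ± √(141^2 - 4·278))/2 = (141 ± √18769)/2 = (141 ± 137)/2, giving x^2 = 139 or x^2 = 2. So f(x) = (x^2 - 139)(x^2 - 2) and the roots of f are ±√139, ±√2. Hence the splitting field is K = Q(√139, √2). Since 139 and 2 are distinct squarefree integers > 1, their product 278 is not a perfect square, so √2 ∉ Q(√139). By the tower law [K:Q] = [Q(√139,√2):Q(√139)] · [Q(√139):Q] = 2 · 2 = 4.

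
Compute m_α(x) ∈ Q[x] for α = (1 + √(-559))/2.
m_α(x) = x^2 - x + 140

From 2α - 1 = √(-559), squaring gives (2α - 1)^2 = -559, i.e. 4α^2 - 4α + 1 = -559, so α^2 - α + (1 + 559)/4 = 0. Since -559 ≡ 1 (mod 4), (1 + 559)/4 = 140 ∈ Z. The polynomial x^2 - x + 140 has discriminant 1 - 4·(140) = -559, which is not a perfect square in Q (d = -559 is squarefree and ≠ 1), so x^2 - x + 140 is irreducible over Q. It is the minimal polynomial of α.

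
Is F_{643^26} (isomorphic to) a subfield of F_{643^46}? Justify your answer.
No: F_{643^26} is not a subfield of F_{643^46}

F_{p^m} embeds in F_{p^n} iff m | n. Here 26 ∤ 46 (since 46 = 1·26 + 20 with remainder 20 ≠ 0), so F_{643^26} is not a subfield of F_{643^46}. Equivalently: if it were, the tower law would give 26 = [F_{643^26}:F_643] dividing [F_{643^46}:F_643] = 46, contradiction.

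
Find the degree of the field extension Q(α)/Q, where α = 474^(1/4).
[Q(α):Q] = 4

α is a root of x^4 - 474. By Eisenstein's criterion at the prime p = 2 (which divides the constant term 474 but p^2 = 4 does not, since 474 is squarefree), x^4 - 474 is irreducible over Q. Hence [Q(α):Q] = 4.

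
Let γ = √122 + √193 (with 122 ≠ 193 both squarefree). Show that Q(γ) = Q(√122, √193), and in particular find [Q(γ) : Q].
[Q(γ) : Q] = 4 (equivalently, Q(γ) = Q(√122, √193))

Obviously Q(γ) ⊆ Q(√122, √193), and [Q(√122, √193):Q] = 4 (since 122, 193 are distinct squarefree integers > 1 with 23546 not a perfect square). To show equality we compute the minimal polynomial of γ. From γ = √122 + √193: γ^2 = 122 + 2√(23546) + 193 = 315 + 2√(23546), so γ^2 - 315 = 2√(23546); squaring, (γ^2 - 315)^2 = 4·23546, i.e. γ^4 - 630γ^2 + 99225 - 94184 = 0, i.e. γ^4 - 630γ^2 + 5041 = 0. So γ is a root of x^4 - 630x^2 + 5041. This polynomial is irreducible over Q: it has no rational root (each ±√122 ± √193 is irrational), and any factorization into two quadratics over Q would force √(23546) ∈ Q (pairing opposite roots) or √122, √193 ∈ Q (other pairings), all impossible. Hence [Q(γ):Q] = 4 = [Q(√122, √193):Q], so Q(γ) = Q(√122, √193).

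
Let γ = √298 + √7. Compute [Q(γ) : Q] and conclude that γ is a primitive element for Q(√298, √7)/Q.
[Q(γ) : Q] = 4 (equivalently, Q(γ) = Q(√298, √7))

Obviously Q(γ) ⊆ Q(√298, √7), and [Q(√298, √7):Q] = 4 (since 298, 7 are distinct squarefree integers > 1 with 2086 not a perfect square). To show equality we compute the minimal polynomial of γ. From γ = √298 + √7: γ^2 = 298 + 2√(2086) + 7 = 305 + 2√(2086), so γ^2 - 305 = 2√(2086); squaring, (γ^2 - 305)^2 = 4·2086, i.e. γ^4 - 610γ^2 + 93025 - 8344 = 0, i.e. γ^4 - 610γ^2 + 84681 = 0. So γ is a root of x^4 - 610x^2 + 84681. This polynomial is irreducible over Q: it has no rational root (each ±√298 ± √7 is irrational), and any factorization into two quadratics over Q would force √(2086) ∈ Q (pairing opposite roots) or √298, √7 ∈ Q (other pairings), all impossible. Hence [Q(γ):Q] = 4 = [Q(√298, √7):Q], so Q(γ) = Q(√298, √7).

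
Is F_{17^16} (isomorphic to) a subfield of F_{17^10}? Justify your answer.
No: F_{17^16} is not a subfield of F_{17^10}

F_{p^m} embeds in F_{p^n} iff m | n. Here 16 ∤ 10 (since 10 = 0·16 + 10 with remainder 10 ≠ 0), so F_{17^16} is not a subfield of F_{17^10}. Equivalently: if it were, the tower law would give 16 = [F_{17^16}:F_17] dividing [F_{17^10}:F_17] = 10, contradiction.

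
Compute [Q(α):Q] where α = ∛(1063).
[Q(α):Q] = 3

The minimal polynomial of α is x^3 - 1063, irreducible over Q since 1063 is not a perfect cube (so x^3 - 1063 has no rational root). Hence [Q(α):Q] = deg(m_α) = 3.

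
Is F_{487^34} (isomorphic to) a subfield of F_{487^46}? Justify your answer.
No: F_{487^34} is not a subfield of F_{487^46}

F_{p^m} embeds in F_{p^n} iff m | n. Here 34 ∤ 46 (since 46 = 1·34 + 12 with remainder 12 ≠ 0), so F_{487^34} is not a subfield of F_{487^46}. Equivalently: if it were, the tower law would give 34 = [F_{487^34}:F_487] dividing [F_{487^46}:F_487] = 46, contradiction.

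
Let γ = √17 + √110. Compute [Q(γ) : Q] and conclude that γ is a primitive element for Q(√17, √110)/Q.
[Q(γ) : Q] = 4 (equivalently, Q(γ) = Q(√17, √110))

Obviously Q(γ) ⊆ Q(√17, √110), and [Q(√17, √110):Q] = 4 (since 17, 110 are distinct squarefree integers > 1 with 1870 not a perfect square). To show equality we compute the minimal polynomial of γ. From γ = √17 + √110: γ^2 = 17 + 2√(1870) + 110 = 127 + 2√(1870), so γ^2 - 127 = 2√(1870); squaring, (γ^2 - 127)^2 = 4·1870, i.e. γ^4 - 254γ^2 + 16129 - 7480 = 0, i.e. γ^4 - 254γ^2 + 8649 = 0. So γ is a root of x^4 - 254x^2 + 8649. This polynomial is irreducible over Q: it has no rational root (each ±√17 ± √110 is irrational), and any factorization into two quadratics over Q would force √(1870) ∈ Q (pairing opposite roots) or √17, √110 ∈ Q (other pairings), all impossible. Hence [Q(γ):Q] = 4 = [Q(√17, √110):Q], so Q(γ) = Q(√17, √110).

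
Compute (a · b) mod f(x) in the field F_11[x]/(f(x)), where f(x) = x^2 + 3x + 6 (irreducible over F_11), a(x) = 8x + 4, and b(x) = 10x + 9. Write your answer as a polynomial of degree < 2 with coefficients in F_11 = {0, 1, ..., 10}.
a · b ≡ 4x + 7 (mod f(x))

Multiply in F_11[x]: a(x)·b(x) = (8x + 4)·(10x + 9) = 3x^2 + 2x + 3. This has degree ≥ 2, so divide by f(x) over F_11: 3x^2 + 2x + 3 = (3)·(x^2 + 3x + 6) + (4x + 7). Hence a·b ≡ 4x + 7 (mod f). (F_11[x]/(f) is a field with 11^2 = 121 elements since f is irreducible of degree 2.)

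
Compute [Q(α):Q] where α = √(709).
[Q(α):Q] = 2

[Q(α):Q] equals the degree of the minimal polynomial of α. Here α^2 = 709 and x^2 - 709 is irreducible (d = 709 is squarefree, ≠ 1, hence not a square), so deg(m_α) = 2. Thus [Q(α):Q] = 2.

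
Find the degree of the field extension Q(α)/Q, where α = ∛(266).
[Q(α):Q] = 3

The minimal polynomial of α is x^3 - 266, irreducible over Q since 266 is not a perfect cube (so x^3 - 266 has no rational root). Hence [Q(α):Q] = deg(m_α) = 3.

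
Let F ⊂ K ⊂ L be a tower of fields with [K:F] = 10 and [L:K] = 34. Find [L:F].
[L:F] = 340

The tower law says that for any tower of field extensions F ⊂ K ⊂ L with finite degrees, [L:F] = [L:K] · [K:F]. Here this gives [L:F] = 34 · 10 = 340.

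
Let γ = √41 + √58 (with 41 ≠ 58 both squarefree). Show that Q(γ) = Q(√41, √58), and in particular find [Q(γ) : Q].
[Q(γ) : Q] = 4 (equivalently, Q(γ) = Q(√41, √58))

Obviously Q(γ) ⊆ Q(√41, √58), and [Q(√41, √58):Q] = 4 (since 41, 58 are distinct squarefree integers > 1 with 2378 not a perfect square). To show equality we compute the minimal polynomial of γ. From γ = √41 + √58: γ^2 = 41 + 2√(2378) + 58 = 99 + 2√(2378), so γ^2 - 99 = 2√(2378); squaring, (γ^2 - 99)^2 = 4·2378, i.e. γ^4 - 198γ^2 + 9801 - 9512 = 0, i.e. γ^4 - 198γ^2 + 289 = 0. So γ is a root of x^4 - 198x^2 + 289. This polynomial is irreducible over Q: it has no rational root (each ±√41 ± √58 is irrational), and any factorization into two quadratics over Q would force √(2378) ∈ Q (pairing opposite roots) or √41, √58 ∈ Q (other pairings), all impossible. Hence [Q(γ):Q] = 4 = [Q(√41, √58):Q], so Q(γ) = Q(√41, √58).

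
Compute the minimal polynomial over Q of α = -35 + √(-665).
m_α(x) = x^2 + 70x + 1890

From α + 35 = √(-665), squaring gives (α + 35)^2 = -665, i.e. α^2 + 70α + 1225 = -665, so α^2 + 70α + 1890 = 0. The discriminant of x^2 + 70x + 1890 is (70)^2 - 4·(1890) = 4900 - 7560 = -2660, and 4·(-665) is not a perfect square in Q since -665 is squarefree and ≠ 1. Hence x^2 + 70x + 1890 is irreducible over Q and is the minimal polynomial of α.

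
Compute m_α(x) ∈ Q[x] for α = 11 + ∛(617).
m_α(x) = x^3 - 33x^2 + 363x - 1948

Set β = α - 11 = ∛(617), so β^3 = 617. Then (α - 11)^3 - 617 = 0, i.e. α is a root of g(x) = (x - 11)^3 - 617 = x^3 - 33x^2 + 363x - 1948. Since g(x) = h(x - 11) where h(x) = x^3 - 617, and h is irreducible over Q (because 617 is not a perfect cube, so h has no rational root, and a monic cubic with no rational root is irreducible), g is also irreducible (irreducibility is preserved under the substitution x → x - 11). Hence m_α(x) = x^3 - 33x^2 + 363x - 1948.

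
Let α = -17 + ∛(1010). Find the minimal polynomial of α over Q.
m_α(x) = x^3 + 51x^2 + 867x + 3903

Set β = α + 17 = ∛(1010), so β^3 = 1010. Then (α + 17)^3 - 1010 = 0, i.e. α is a root of g(x) = (x + 17)^3 - 1010 = x^3 + 51x^2 + 867x + 3903. Since g(x) = h(x + 17) where h(x) = x^3 - 1010, and h is irreducible over Q (because 1010 is not a perfect cube, so h has no rational root, and a monic cubic with no rational root is irreducible), g is also irreducible (irreducibility is preserved under the substitution x → x + 17). Hence m_α(x) = x^3 + 51x^2 + 867x + 3903.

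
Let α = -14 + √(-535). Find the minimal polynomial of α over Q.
m_α(x) = x^2 + 28x + 731

From α + 14 = √(-535), squaring gives (α + 14)^2 = -535, i.e. α^2 + 28α + 196 = -535, so α^2 + 28α + 731 = 0. The discriminant of x^2 + 28x + 731 is (28)^2 - 4·(731) = 784 - 2924 = -2140, and 4·(-535) is not a perfect square in Q since -535 is squarefree and ≠ 1. Hence x^2 + 28x + 731 is irreducible over Q and is the minimal polynomial of α.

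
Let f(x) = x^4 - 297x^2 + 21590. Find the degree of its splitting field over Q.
[K : Q] = 4

Solving the quadratic in x^2: x^2 = (297 ± √(297^2 - 4·21590))/2 = (297 ± √1849)/2 = (297 ± 43)/2, giving x^2 = 127 or x^2 = 170. So f(x) = (x^2 - 127)(x^2 - 170) and the roots of f are ±√127, ±√170. Hence the splitting field is K = Q(√127, √170). Since 127 and 170 are distinct squarefree integers > 1, their product 21590 is not a perfect square, so √170 ∉ Q(√127). By the tower law [K:Q] = [Q(√127,√170):Q(√127)] · [Q(√127):Q] = 2 · 2 = 4.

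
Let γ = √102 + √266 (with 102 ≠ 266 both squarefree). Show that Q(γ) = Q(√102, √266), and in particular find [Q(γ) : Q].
[Q(γ) : Q] = 4 (equivalently, Q(γ) = Q(√102, √266))

Obviously Q(γ) ⊆ Q(√102, √266), and [Q(√102, √266):Q] = 4 (since 102, 266 are distinct squarefree integers > 1 with 27132 not a perfect square). To show equality we compute the minimal polynomial of γ. From γ = √102 + √266: γ^2 = 102 + 2√(27132) + 266 = 368 + 2√(27132), so γ^2 - 368 = 2√(27132); squaring, (γ^2 - 368)^2 = 4·27132, i.e. γ^4 - 736γ^2 + 135424 - 108528 = 0, i.e. γ^4 - 736γ^2 + 26896 = 0. So γ is a root of x^4 - 736x^2 + 26896. This polynomial is irreducible over Q: it has no rational root (each ±√102 ± √266 is irrational), and any factorization into two quadratics over Q would force √(27132) ∈ Q (pairing opposite roots) or √102, √266 ∈ Q (other pairings), all impossible. Hence [Q(γ):Q] = 4 = [Q(√102, √266):Q], so Q(γ) = Q(√102, √266).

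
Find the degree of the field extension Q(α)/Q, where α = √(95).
[Q(α):Q] = 2

[Q(α):Q] equals the degree of the minimal polynomial of α. Here α^2 = 95 and x^2 - 95 is irreducible (d = 95 is squarefree, ≠ 1, hence not a square), so deg(m_α) = 2. Thus [Q(α):Q] = 2.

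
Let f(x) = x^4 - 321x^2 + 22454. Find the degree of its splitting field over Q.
[K : Q] = 4

Solving the quadratic in x^2: x^2 = (321 ± √(321^2 - 4·22454))/2 = (321 ± √13225)/2 = (321 ± 115)/2, giving x^2 = 218 or x^2 = 103. So f(x) = (x^2 - 218)(x^2 - 103) and the roots of f are ±√218, ±√103. Hence the splitting field is K = Q(√218, √103). Since 218 and 103 are distinct squarefree integers > 1, their product 22454 is not a perfect square, so √103 ∉ Q(√218). By the tower law [K:Q] = [Q(√218,√103):Q(√218)] · [Q(√218):Q] = 2 · 2 = 4.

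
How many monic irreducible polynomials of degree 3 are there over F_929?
There are 267254720 monic irreducible polynomials of degree 3 over F_929

Each element of F_{929^3} that lies in no proper subfield is a root of exactly one monic irreducible of degree 3 over F_929, and each such polynomial has 3 distinct roots in F_{929^3}. By Möbius inversion the count is N_929(3) = (1/3) Σ_{d|3} μ(3/d) · 929^d = (1/3)(μ(3)·929^1 + μ(1)·929^3) = 801764160/3 = 267254720.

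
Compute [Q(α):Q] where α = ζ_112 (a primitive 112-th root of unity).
[Q(α):Q] = 48

The minimal polynomial of ζ_112 over Q is the 112-th cyclotomic polynomial Φ_112(x), which is irreducible over Q and has degree φ(112) = 48. Hence [Q(α):Q] = φ(112) = 48.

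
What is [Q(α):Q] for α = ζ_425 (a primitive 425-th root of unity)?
[Q(α):Q] = 320

The minimal polynomial of ζ_425 over Q is the 425-th cyclotomic polynomial Φ_425(x), which is irreducible over Q and has degree φ(425) = 320. Hence [Q(α):Q] = φ(425) = 320.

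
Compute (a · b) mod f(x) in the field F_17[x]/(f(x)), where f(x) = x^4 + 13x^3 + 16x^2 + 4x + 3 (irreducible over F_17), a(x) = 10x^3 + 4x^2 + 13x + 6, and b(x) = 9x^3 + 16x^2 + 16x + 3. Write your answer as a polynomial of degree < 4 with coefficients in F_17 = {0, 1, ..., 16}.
a · b ≡ 3x^3 + x^2 + 2x + 9 (mod f(x))

Multiply in F_17[x]: a(x)·b(x) = (10x^3 + 4x^2 + 13x + 6)·(9x^3 + 16x^2 + 16x + 3) = 5x^6 + 9x^5 + x^4 + 16x^3 + 10x^2 + 16x + 1. This has degree ≥ 4, so divide by f(x) over F_17: 5x^6 + 9x^5 + x^4 + 16x^3 + 10x^2 + 16x + 1 = (5x^2 + 12x + 3)·(x^4 + 13x^3 + 16x^2 + 4x + 3) + (3x^3 + x^2 + 2x + 9). Hence a·b ≡ 3x^3 + x^2 + 2x + 9 (mod f). (F_17[x]/(f) is a field with 17^4 = 83521 elements since f is irreducible of degree 4.)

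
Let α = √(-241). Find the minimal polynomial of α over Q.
m_α(x) = x^2 + 241

α satisfies α^2 + 241 = 0, so x^2 + 241 annihilates α. Since d = -241 is squarefree and ≠ 1, it is not a perfect square in Q, so x^2 + 241 has no rational root and is therefore irreducible over Q (a degree-2 polynomial over a field is irreducible iff it has no root). Hence m_α(x) = x^2 + 241.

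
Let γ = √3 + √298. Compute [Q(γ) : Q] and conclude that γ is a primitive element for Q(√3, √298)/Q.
[Q(γ) : Q] = 4 (equivalently, Q(γ) = Q(√3, √298))

Obviously Q(γ) ⊆ Q(√3, √298), and [Q(√3, √298):Q] = 4 (since 3, 298 are distinct squarefree integers > 1 with 894 not a perfect square). To show equality we compute the minimal polynomial of γ. From γ = √3 + √298: γ^2 = 3 + 2√(894) + 298 = 301 + 2√(894), so γ^2 - 301 = 2√(894); squaring, (γ^2 - 301)^2 = 4·894, i.e. γ^4 - 602γ^2 + 90601 - 3576 = 0, i.e. γ^4 - 602γ^2 + 87025 = 0. So γ is a root of x^4 - 602x^2 + 87025. This polynomial is irreducible over Q: it has no rational root (each ±√3 ± √298 is irrational), and any factorization into two quadratics over Q would force √(894) ∈ Q (pairing opposite roots) or √3, √298 ∈ Q (other pairings), all impossible. Hence [Q(γ):Q] = 4 = [Q(√3, √298):Q], so Q(γ) = Q(√3, √298).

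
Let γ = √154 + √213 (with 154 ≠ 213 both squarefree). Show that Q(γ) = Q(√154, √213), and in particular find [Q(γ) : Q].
[Q(γ) : Q] = 4 (equivalently, Q(γ) = Q(√154, √213))

Obviously Q(γ) ⊆ Q(√154, √213), and [Q(√154, √213):Q] = 4 (since 154, 213 are distinct squarefree integers > 1 with 32802 not a perfect square). To show equality we compute the minimal polynomial of γ. From γ = √154 + √213: γ^2 = 154 + 2√(32802) + 213 = 367 + 2√(32802), so γ^2 - 367 = 2√(32802); squaring, (γ^2 - 367)^2 = 4·32802, i.e. γ^4 - 734γ^2 + 134689 - 131208 = 0, i.e. γ^4 - 734γ^2 + 3481 = 0. So γ is a root of x^4 - 734x^2 + 3481. This polynomial is irreducible over Q: it has no rational root (each ±√154 ± √213 is irrational), and any factorization into two quadratics over Q would force √(32802) ∈ Q (pairing opposite roots) or √154, √213 ∈ Q (other pairings), all impossible. Hence [Q(γ):Q] = 4 = [Q(√154, √213):Q], so Q(γ) = Q(√154, √213).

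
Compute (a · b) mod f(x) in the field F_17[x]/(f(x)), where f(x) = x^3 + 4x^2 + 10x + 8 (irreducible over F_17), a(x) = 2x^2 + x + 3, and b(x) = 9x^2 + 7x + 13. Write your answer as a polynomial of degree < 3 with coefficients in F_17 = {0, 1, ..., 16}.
a · b ≡ 8x^2 + 6x + 6 (mod f(x))

Multiply in F_17[x]: a(x)·b(x) = (2x^2 + x + 3)·(9x^2 + 7x + 13) = x^4 + 6x^3 + 9x^2 + 5. This has degree ≥ 3, so divide by f(x) over F_17: x^4 + 6x^3 + 9x^2 + 5 = (x + 2)·(x^3 + 4x^2 + 10x + 8) + (8x^2 + 6x + 6). Hence a·b ≡ 8x^2 + 6x + 6 (mod f). (F_17[x]/(f) is a field with 17^3 = 4913 elements since f is irreducible of degree 3.)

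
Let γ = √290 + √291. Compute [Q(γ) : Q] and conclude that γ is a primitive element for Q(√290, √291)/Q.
[Q(γ) : Q] = 4 (equivalently, Q(γ) = Q(√290, √291))

Obviously Q(γ) ⊆ Q(√290, √291), and [Q(√290, √291):Q] = 4 (since 290, 291 are distinct squarefree integers > 1 with 84390 not a perfect square). To show equality we compute the minimal polynomial of γ. From γ = √290 + √291: γ^2 = 290 + 2√(84390) + 291 = 581 + 2√(84390), so γ^2 - 581 = 2√(84390); squaring, (γ^2 - 581)^2 = 4·84390, i.e. γ^4 - 1162γ^2 + 337561 - 337560 = 0, i.e. γ^4 - 1162γ^2 + 1 = 0. So γ is a root of x^4 - 1162x^2 + 1. This polynomial is irreducible over Q: it has no rational root (each ±√290 ± √291 is irrational), and any factorization into two quadratics over Q would force √(84390) ∈ Q (pairing opposite roots) or √290, √291 ∈ Q (other pairings), all impossible. Hence [Q(γ):Q] = 4 = [Q(√290, √291):Q], so Q(γ) = Q(√290, √291).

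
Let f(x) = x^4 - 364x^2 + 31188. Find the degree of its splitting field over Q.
[K : Q] = 4

Solving the quadratic in x^2: x^2 = (364 ± √(364^2 - 4·31188))/2 = (364 ± √7744)/2 = (364 ± 88)/2, giving x^2 = 226 or x^2 = 138. So f(x) = (x^2 - 226)(x^2 - 138) and the roots of f are ±√226, ±√138. Hence the splitting field is K = Q(√226, √138). Since 226 and 138 are distinct squarefree integers > 1, their product 31188 is not a perfect square, so √138 ∉ Q(√226). By the tower law [K:Q] = [Q(√226,√138):Q(√226)] · [Q(√226):Q] = 2 · 2 = 4.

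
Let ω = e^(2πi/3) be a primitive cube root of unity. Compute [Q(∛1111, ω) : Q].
[Q(∛1111, ω) : Q] = 6

[Q(∛1111):Q] = 3 (min poly x^3 - 1111, irreducible since 1111 is not a perfect cube). [Q(ω):Q] = 2 (min poly x^2 + x + 1). Since Q(∛1111) ⊂ R and ω ∉ R, we have ω ∉ Q(∛1111), so x^2 + x + 1 remains irreducible over Q(∛1111) and [Q(∛1111, ω) : Q(∛1111)] = 2. By the tower law, [Q(∛1111, ω) : Q] = 3 · 2 = 6. (In fact Q(∛1111, ω) is the splitting field of x^3 - 1111 over Q.)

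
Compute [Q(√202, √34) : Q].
[Q(√202, √34) : Q] = 4

[Q(√202):Q] = 2 (min poly x^2 - 202, irreducible since 202 is squarefree > 1). For the top step, suppose √34 ∈ Q(√202), say √34 = c + d√202 with c, d ∈ Q. Squaring: 34 = c^2 + 202d^2 + 2cd√202. Since √202 ∉ Q this forces 2cd = 0. If d = 0 then √34 = c ∈ Q, contradicting 34 squarefree > 1. If c = 0 then 34 = 202d^2, so 202·34 = (202d)^2 is a perfect square in Q — but 202·34 = 6868 is not a perfect square (since 202 and 34 are distinct squarefree integers). Contradiction. Hence √34 ∉ Q(√202), so x^2 - 34 stays irreducible over Q(√202) and [Q(√202, √34) : Q(√202)] = 2. By the tower law, [Q(√202, √34) : Q] = 2 · 2 = 4.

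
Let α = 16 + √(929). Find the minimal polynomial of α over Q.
m_α(x) = x^2 - 32x - 673

From α - 16 = √(929), squaring gives (α - 16)^2 = 929, i.e. α^2 - 32α + 256 = 929, so α^2 - 32α - 673 = 0. The discriminant of x^2 - 32x - 673 is (-32)^2 - 4·(-673) = 1024 + 2692 = 3716, and 4·(929) is not a perfect square in Q since 929 is squarefree and ≠ 1. Hence x^2 - 32x - 673 is irreducible over Q and is the minimal polynomial of α.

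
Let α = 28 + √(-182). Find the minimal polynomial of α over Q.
m_α(x) = x^2 - 56x + 966

From α - 28 = √(-182), squaring gives (α - 28)^2 = -182, i.e. α^2 - 56α + 784 = -182, so α^2 - 56α + 966 = 0. The discriminant of x^2 - 56x + 966 is (-56)^2 - 4·(966) = 3136 - 3864 = -728, and 4·(-182) is not a perfect square in Q since -182 is squarefree and ≠ 1. Hence x^2 - 56x + 966 is irreducible over Q and is the minimal polynomial of α.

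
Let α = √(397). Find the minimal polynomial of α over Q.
m_α(x) = x^2 - 397

α satisfies α^2 - 397 = 0, so x^2 - 397 annihilates α. Since d = 397 is squarefree and ≠ 1, it is not a perfect square in Q, so x^2 - 397 has no rational root and is therefore irreducible over Q (a degree-2 polynomial over a field is irreducible iff it has no root). Hence m_α(x) = x^2 - 397.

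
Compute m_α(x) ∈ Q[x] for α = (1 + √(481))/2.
m_α(x) = x^2 - x - 120

From 2α - 1 = √(481), squaring gives (2α - 1)^2 = 481, i.e. 4α^2 - 4α + 1 = 481, so α^2 - α + (1 - 481)/4 = 0. Since 481 ≡ 1 (mod 4), (1 - 481)/4 = -120 ∈ Z. The polynomial x^2 - x - 120 has discriminant 1 - 4·(-120) = 481, which is not a perfect square in Q (d = 481 is squarefree and ≠ 1), so x^2 - x - 120 is irreducible over Q. It is the minimal polynomial of α.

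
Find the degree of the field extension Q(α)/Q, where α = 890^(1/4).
[Q(α):Q] = 4

α is a root of x^4 - 890. By Eisenstein's criterion at the prime p = 2 (which divides the constant term 890 but p^2 = 4 does not, since 890 is squarefree), x^4 - 890 is irreducible over Q. Hence [Q(α):Q] = 4.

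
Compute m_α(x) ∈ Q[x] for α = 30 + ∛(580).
m_α(x) = x^3 - 90x^2 + 2700x - 27580

Set β = α - 30 = ∛(580), so β^3 = 580. Then (α - 30)^3 - 580 = 0, i.e. α is a root of g(x) = (x - 30)^3 - 580 = x^3 - 90x^2 + 2700x - 27580. Since g(x) = h(x - 30) where h(x) = x^3 - 580, and h is irreducible over Q (because 580 is not a perfect cube, so h has no rational root, and a monic cubic with no rational root is irreducible), g is also irreducible (irreducibility is preserved under the substitution x → x - 30). Hence m_α(x) = x^3 - 90x^2 + 2700x - 27580.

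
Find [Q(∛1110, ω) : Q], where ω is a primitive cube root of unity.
[Q(∛1110, ω) : Q] = 6

[Q(∛1110):Q] = 3 (min poly x^3 - 1110, irreducible since 1110 is not a perfect cube). [Q(ω):Q] = 2 (min poly x^2 + x + 1). Since Q(∛1110) ⊂ R and ω ∉ R, we have ω ∉ Q(∛1110), so x^2 + x + 1 remains irreducible over Q(∛1110) and [Q(∛1110, ω) : Q(∛1110)] = 2. By the tower law, [Q(∛1110, ω) : Q] = 3 · 2 = 6. (In fact Q(∛1110, ω) is the splitting field of x^3 - 1110 over Q.)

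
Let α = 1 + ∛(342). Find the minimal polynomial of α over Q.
m_α(x) = x^3 - 3x^2 + 3x - 343

Set β = α - 1 = ∛(342), so β^3 = 342. Then (α - 1)^3 - 342 = 0, i.e. α is a root of g(x) = (x - 1)^3 - 342 = x^3 - 3x^2 + 3x - 343. Since g(x) = h(x - 1) where h(x) = x^3 - 342, and h is irreducible over Q (because 342 is not a perfect cube, so h has no rational root, and a monic cubic with no rational root is irreducible), g is also irreducible (irreducibility is preserved under the substitution x → x - 1). Hence m_α(x) = x^3 - 3x^2 + 3x - 343.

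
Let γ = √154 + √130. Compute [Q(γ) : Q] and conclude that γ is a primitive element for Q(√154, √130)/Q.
[Q(γ) : Q] = 4 (equivalently, Q(γ) = Q(√154, √130))

Obviously Q(γ) ⊆ Q(√154, √130), and [Q(√154, √130):Q] = 4 (since 154, 130 are distinct squarefree integers > 1 with 20020 not a perfect square). To show equality we compute the minimal polynomial of γ. From γ = √154 + √130: γ^2 = 154 + 2√(20020) + 130 = 284 + 2√(20020), so γ^2 - 284 = 2√(20020); squaring, (γ^2 - 284)^2 = 4·20020, i.e. γ^4 - 568γ^2 + 80656 - 80080 = 0, i.e. γ^4 - 568γ^2 + 576 = 0. So γ is a root of x^4 - 568x^2 + 576. This polynomial is irreducible over Q: it has no rational root (each ±√154 ± √130 is irrational), and any factorization into two quadratics over Q would force √(20020) ∈ Q (pairing opposite roots) or √154, √130 ∈ Q (other pairings), all impossible. Hence [Q(γ):Q] = 4 = [Q(√154, √130):Q], so Q(γ) = Q(√154, √130).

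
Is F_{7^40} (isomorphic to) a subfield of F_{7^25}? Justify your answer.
No: F_{7^40} is not a subfield of F_{7^25}

F_{p^m} embeds in F_{p^n} iff m | n. Here 40 ∤ 25 (since 25 = 0·40 + 25 with remainder 25 ≠ 0), so F_{7^40} is not a subfield of F_{7^25}. Equivalently: if it were, the tower law would give 40 = [F_{7^40}:F_7] dividing [F_{7^25}:F_7] = 25, contradiction.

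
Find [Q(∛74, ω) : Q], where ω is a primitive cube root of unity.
[Q(∛74, ω) : Q] = 6

[Q(∛74):Q] = 3 (min poly x^3 - 74, irreducible since 74 is not a perfect cube). [Q(ω):Q] = 2 (min poly x^2 + x + 1). Since Q(∛74) ⊂ R and ω ∉ R, we have ω ∉ Q(∛74), so x^2 + x + 1 remains irreducible over Q(∛74) and [Q(∛74, ω) : Q(∛74)] = 2. By the tower law, [Q(∛74, ω) : Q] = 3 · 2 = 6. (In fact Q(∛74, ω) is the splitting field of x^3 - 74 over Q.)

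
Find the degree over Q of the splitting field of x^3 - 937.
[K : Q] = 6

The roots of x^3 - 937 are ∛937, ω∛937, ω^2∛937 where ω = e^(2πi/3) is a primitive cube root of unity, so K = Q(∛937, ω). Now [Q(∛937):Q] = 3 (since 937 is not a perfect cube, x^3 - 937 is irreducible) and [Q(ω):Q] = 2. Both 2 and 3 divide [K:Q], and [K:Q] ≤ 3·2 = 6, so [K:Q] = 6. (Equivalently: Q(∛937) ⊂ R but ω ∉ R, so [K : Q(∛937)] = 2.)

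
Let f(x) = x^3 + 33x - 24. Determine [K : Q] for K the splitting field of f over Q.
[K : Q] = 6

By the rational root test, any rational root of the monic integer polynomial f(x) = x^3 + 33x - 24 must be an integer dividing the constant term -24, i.e. one of ±{1, 2, 3, 4, 6, 8, 12, 24}. Evaluating: f(1) = 10, f(-1) = -58, f(2) = 50, f(-2) = -98, f(3) = 102, f(-3) = -150, f(4) = 172, f(-4) = -220, f(6) = 390, f(-6) = -438, f(8) = 752, f(-8) = -800, f(12) = 2100, f(-12) = -2148, f(24) = 14592, f(-24) = -14640; none is 0, so f has no rational root and is therefore irreducible over Q (a cubic with no linear factor over a field is irreducible). For an irreducible cubic, the Galois group is A_3 or S_3 according as the discriminant disc(f) = -4a^3 - 27b^2 = -4·(33)^3 - 27·(-24)^2 = -159300 is or is not a square in Q. Here disc(f) = -159300 is not a perfect square in Q, so the Galois group of f over Q is not contained in A_3 and must be all of S_3. The splitting field has degree |S_3| = 6 over Q, so [K : Q] = 6.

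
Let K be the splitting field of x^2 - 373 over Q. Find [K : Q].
[K : Q] = 2

f(x) = x^2 - 373 factors as (x - √373)(x + √373). The splitting field is K = Q(√373). Since 373 is squarefree and > 1, it is not a perfect square, so x^2 - 373 is irreducible over Q and [Q(√373) : Q] = 2. Hence [K : Q] = 2.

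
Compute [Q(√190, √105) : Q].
[Q(√190, √105) : Q] = 4

[Q(√190):Q] = 2 (min poly x^2 - 190, irreducible since 190 is squarefree > 1). For the top step, suppose √105 ∈ Q(√190), say √105 = c + d√190 with c, d ∈ Q. Squaring: 105 = c^2 + 190d^2 + 2cd√190. Since √190 ∉ Q this forces 2cd = 0. If d = 0 then √105 = c ∈ Q, contradicting 105 squarefree > 1. If c = 0 then 105 = 190d^2, so 190·105 = (190d)^2 is a perfect square in Q — but 190·105 = 19950 is not a perfect square (since 190 and 105 are distinct squarefree integers). Contradiction. Hence √105 ∉ Q(√190), so x^2 - 105 stays irreducible over Q(√190) and [Q(√190, √105) : Q(√190)] = 2. By the tower law, [Q(√190, √105) : Q] = 2 · 2 = 4.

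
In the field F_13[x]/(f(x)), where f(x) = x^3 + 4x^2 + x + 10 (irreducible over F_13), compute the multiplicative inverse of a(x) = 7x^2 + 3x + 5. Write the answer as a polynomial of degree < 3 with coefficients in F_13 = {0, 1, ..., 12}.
a(x)^(-1) ≡ 4x^2 + 2x + 5 (mod f(x))

Since f is irreducible over F_13, F_13[x]/(f) is a field and a(x) ≠ 0 has an inverse. Apply the extended Euclidean algorithm to f(x) and a(x) in F_13[x]: f(x) = (2x + 9)·a(x) + (3x + 4);  a(x) = (11x + 8)·(3x + 4) + (12). The last nonzero remainder is the constant 12 = gcd(f, a) in F_13. Back-substituting through the division chain expresses 12 = s(x)·a(x) + t(x)·f(x) with s(x) ≡ 9x^2 + 11x + 8 (mod f), so (9x^2 + 11x + 8)·a(x) ≡ 12 (mod f). Multiplying by 12^(-1) ≡ 12 in F_13 gives a(x)^(-1) ≡ 12·(9x^2 + 11x + 8) ≡ 4x^2 + 2x + 5 (mod f). Check: (7x^2 + 3x + 5)·(4x^2 + 2x + 5) = 2x^4 + 9x^2 + 12x + 12 ≡ 1 (mod x^3 + 4x^2 + x + 10).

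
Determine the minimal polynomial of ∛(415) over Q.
m_α(x) = x^3 - 415

α satisfies α^3 = 415, so x^3 - 415 annihilates α. By the rational root test, a rational root p/q (in lowest terms) of x^3 - 415 would satisfy p^3 = 415 q^3, forcing q = 1 and p^3 = 415; but 415 is not a perfect cube, contradiction. A monic cubic over Q with no rational root is irreducible (any nontrivial factorization would include a linear factor). Hence x^3 - 415 is the minimal polynomial of α, and in particular [Q(α):Q] = 3.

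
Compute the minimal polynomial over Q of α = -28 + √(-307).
m_α(x) = x^2 + 56x + 1091

From α + 28 = √(-307), squaring gives (α + 28)^2 = -307, i.e. α^2 + 56α + 784 = -307, so α^2 + 56α + 1091 = 0. The discriminant of x^2 + 56x + 1091 is (56)^2 - 4·(1091) = 3136 - 4364 = -1228, and 4·(-307) is not a perfect square in Q since -307 is squarefree and ≠ 1. Hence x^2 + 56x + 1091 is irreducible over Q and is the minimal polynomial of α.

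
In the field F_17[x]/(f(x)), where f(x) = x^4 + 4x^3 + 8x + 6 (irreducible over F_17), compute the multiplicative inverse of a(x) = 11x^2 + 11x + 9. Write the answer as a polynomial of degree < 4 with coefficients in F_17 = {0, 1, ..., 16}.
a(x)^(-1) ≡ 4x^3 + 4x^2 + 4x (mod f(x))

Since f is irreducible over F_17, F_17[x]/(f) is a field and a(x) ≠ 0 has an inverse. Apply the extended Euclidean algorithm to f(x) and a(x) in F_17[x]: f(x) = (14x^2 + 8x + 13)·a(x) + (14x + 8);  a(x) = (2x + 13)·(14x + 8) + (7). The last nonzero remainder is the constant 7 = gcd(f, a) in F_17. Back-substituting through the division chain expresses 7 = s(x)·a(x) + t(x)·f(x) with s(x) ≡ 11x^3 + 11x^2 + 11x (mod f), so (11x^3 + 11x^2 + 11x)·a(x) ≡ 7 (mod f). Multiplying by 7^(-1) ≡ 5 in F_17 gives a(x)^(-1) ≡ 5·(11x^3 + 11x^2 + 11x) ≡ 4x^3 + 4x^2 + 4x (mod f). Check: (11x^2 + 11x + 9)·(4x^3 + 4x^2 + 4x) = 10x^5 + 3x^4 + 5x^3 + 12x^2 + 2x ≡ 1 (mod x^4 + 4x^3 + 8x + 6).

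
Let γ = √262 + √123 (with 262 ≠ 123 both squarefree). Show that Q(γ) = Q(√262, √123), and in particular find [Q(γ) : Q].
[Q(γ) : Q] = 4 (equivalently, Q(γ) = Q(√262, √123))

Obviously Q(γ) ⊆ Q(√262, √123), and [Q(√262, √123):Q] = 4 (since 262, 123 are distinct squarefree integers > 1 with 32226 not a perfect square). To show equality we compute the minimal polynomial of γ. From γ = √262 + √123: γ^2 = 262 + 2√(32226) + 123 = 385 + 2√(32226), so γ^2 - 385 = 2√(32226); squaring, (γ^2 - 385)^2 = 4·32226, i.e. γ^4 - 770γ^2 + 148225 - 128904 = 0, i.e. γ^4 - 770γ^2 + 19321 = 0. So γ is a root of x^4 - 770x^2 + 19321. This polynomial is irreducible over Q: it has no rational root (each ±√262 ± √123 is irrational), and any factorization into two quadratics over Q would force √(32226) ∈ Q (pairing opposite roots) or √262, √123 ∈ Q (other pairings), all impossible. Hence [Q(γ):Q] = 4 = [Q(√262, √123):Q], so Q(γ) = Q(√262, √123).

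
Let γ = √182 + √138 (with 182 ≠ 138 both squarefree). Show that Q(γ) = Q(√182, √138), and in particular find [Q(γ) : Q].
[Q(γ) : Q] = 4 (equivalently, Q(γ) = Q(√182, √138))

Obviously Q(γ) ⊆ Q(√182, √138), and [Q(√182, √138):Q] = 4 (since 182, 138 are distinct squarefree integers > 1 with 25116 not a perfect square). To show equality we compute the minimal polynomial of γ. From γ = √182 + √138: γ^2 = 182 + 2√(25116) + 138 = 320 + 2√(25116), so γ^2 - 320 = 2√(25116); squaring, (γ^2 - 320)^2 = 4·25116, i.e. γ^4 - 640γ^2 + 102400 - 100464 = 0, i.e. γ^4 - 640γ^2 + 1936 = 0. So γ is a root of x^4 - 640x^2 + 1936. This polynomial is irreducible over Q: it has no rational root (each ±√182 ± √138 is irrational), and any factorization into two quadratics over Q would force √(25116) ∈ Q (pairing opposite roots) or √182, √138 ∈ Q (other pairings), all impossible. Hence [Q(γ):Q] = 4 = [Q(√182, √138):Q], so Q(γ) = Q(√182, √138).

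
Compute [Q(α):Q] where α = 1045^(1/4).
[Q(α):Q] = 4

α is a root of x^4 - 1045. By Eisenstein's criterion at the prime p = 5 (which divides the constant term 1045 but p^2 = 25 does not, since 1045 is squarefree), x^4 - 1045 is irreducible over Q. Hence [Q(α):Q] = 4.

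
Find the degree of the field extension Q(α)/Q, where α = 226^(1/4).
[Q(α):Q] = 4

α is a root of x^4 - 226. By Eisenstein's criterion at the prime p = 2 (which divides the constant term 226 but p^2 = 4 does not, since 226 is squarefree), x^4 - 226 is irreducible over Q. Hence [Q(α):Q] = 4.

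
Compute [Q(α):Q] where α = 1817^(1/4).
[Q(α):Q] = 4

α is a root of x^4 - 1817. By Eisenstein's criterion at the prime p = 23 (which divides the constant term 1817 but p^2 = 529 does not, since 1817 is squarefree), x^4 - 1817 is irreducible over Q. Hence [Q(α):Q] = 4.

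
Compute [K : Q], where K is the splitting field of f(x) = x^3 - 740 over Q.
[K : Q] = 6

The roots of x^3 - 740 are ∛740, ω∛740, ω^2∛740 where ω = e^(2πi/3) is a primitive cube root of unity, so K = Q(∛740, ω). Now [Q(∛740):Q] = 3 (since 740 is not a perfect cube, x^3 - 740 is irreducible) and [Q(ω):Q] = 2. Both 2 and 3 divide [K:Q], and [K:Q] ≤ 3·2 = 6, so [K:Q] = 6. (Equivalently: Q(∛740) ⊂ R but ω ∉ R, so [K : Q(∛740)] = 2.)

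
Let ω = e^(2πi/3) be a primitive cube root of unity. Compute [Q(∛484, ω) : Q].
[Q(∛484, ω) : Q] = 6

[Q(∛484):Q] = 3 (min poly x^3 - 484, irreducible since 484 is not a perfect cube). [Q(ω):Q] = 2 (min poly x^2 + x + 1). Since Q(∛484) ⊂ R and ω ∉ R, we have ω ∉ Q(∛484), so x^2 + x + 1 remains irreducible over Q(∛484) and [Q(∛484, ω) : Q(∛484)] = 2. By the tower law, [Q(∛484, ω) : Q] = 3 · 2 = 6. (In fact Q(∛484, ω) is the splitting field of x^3 - 484 over Q.)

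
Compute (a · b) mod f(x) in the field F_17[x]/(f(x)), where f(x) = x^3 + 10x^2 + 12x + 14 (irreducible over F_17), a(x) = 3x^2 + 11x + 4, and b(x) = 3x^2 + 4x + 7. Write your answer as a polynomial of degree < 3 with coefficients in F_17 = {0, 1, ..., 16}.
a · b ≡ 11x^2 + 14x + 12 (mod f(x))

Multiply in F_17[x]: a(x)·b(x) = (3x^2 + 11x + 4)·(3x^2 + 4x + 7) = 9x^4 + 11x^3 + 9x^2 + 8x + 11. This has degree ≥ 3, so divide by f(x) over F_17: 9x^4 + 11x^3 + 9x^2 + 8x + 11 = (9x + 6)·(x^3 + 10x^2 + 12x + 14) + (11x^2 + 14x + 12). Hence a·b ≡ 11x^2 + 14x + 12 (mod f). (F_17[x]/(f) is a field with 17^3 = 4913 elements since f is irreducible of degree 3.)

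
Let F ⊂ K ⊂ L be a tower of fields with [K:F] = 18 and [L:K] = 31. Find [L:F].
[L:F] = 558

The tower law says that for any tower of field extensions F ⊂ K ⊂ L with finite degrees, [L:F] = [L:K] · [K:F]. Here this gives [L:F] = 31 · 18 = 558.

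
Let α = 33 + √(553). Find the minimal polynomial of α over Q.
m_α(x) = x^2 - 66x + 536

From α - 33 = √(553), squaring gives (α - 33)^2 = 553, i.e. α^2 - 66α + 1089 = 553, so α^2 - 66α + 536 = 0. The discriminant of x^2 - 66x + 536 is (-66)^2 - 4·(536) = 4356 - 2144 = 2212, and 4·(553) is not a perfect square in Q since 553 is squarefree and ≠ 1. Hence x^2 - 66x + 536 is irreducible over Q and is the minimal polynomial of α.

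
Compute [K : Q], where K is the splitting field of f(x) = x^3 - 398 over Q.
[K : Q] = 6

The roots of x^3 - 398 are ∛398, ω∛398, ω^2∛398 where ω = e^(2πi/3) is a primitive cube root of unity, so K = Q(∛398, ω). Now [Q(∛398):Q] = 3 (since 398 is not a perfect cube, x^3 - 398 is irreducible) and [Q(ω):Q] = 2. Both 2 and 3 divide [K:Q], and [K:Q] ≤ 3·2 = 6, so [K:Q] = 6. (Equivalently: Q(∛398) ⊂ R but ω ∉ R, so [K : Q(∛398)] = 2.)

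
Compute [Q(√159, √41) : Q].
[Q(√159, √41) : Q] = 4

[Q(√159):Q] = 2 (min poly x^2 - 159, irreducible since 159 is squarefree > 1). For the top step, suppose √41 ∈ Q(√159), say √41 = c + d√159 with c, d ∈ Q. Squaring: 41 = c^2 + 159d^2 + 2cd√159. Since √159 ∉ Q this forces 2cd = 0. If d = 0 then √41 = c ∈ Q, contradicting 41 squarefree > 1. If c = 0 then 41 = 159d^2, so 159·41 = (159d)^2 is a perfect square in Q — but 159·41 = 6519 is not a perfect square (since 159 and 41 are distinct squarefree integers). Contradiction. Hence √41 ∉ Q(√159), so x^2 - 41 stays irreducible over Q(√159) and [Q(√159, √41) : Q(√159)] = 2. By the tower law, [Q(√159, √41) : Q] = 2 · 2 = 4.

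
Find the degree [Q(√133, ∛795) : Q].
[Q(√133, ∛795) : Q] = 6

Let L = Q(√133, ∛795). Since Q(√133) ⊂ L and [Q(√133):Q] = 2, the tower law gives 2 | [L:Q]. Likewise Q(∛795) ⊂ L with [Q(∛795):Q] = 3 (because 795 is not a perfect cube), so 3 | [L:Q]. As gcd(2,3) = 1, [L:Q] is divisible by 6. Conversely L is generated over Q by √133 and ∛795, so [L:Q] ≤ 2·3 = 6. Therefore [Q(√133, ∛795) : Q] = 6.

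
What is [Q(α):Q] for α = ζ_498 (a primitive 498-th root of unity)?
[Q(α):Q] = 164

The minimal polynomial of ζ_498 over Q is the 498-th cyclotomic polynomial Φ_498(x), which is irreducible over Q and has degree φ(498) = 164. Hence [Q(α):Q] = φ(498) = 164.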